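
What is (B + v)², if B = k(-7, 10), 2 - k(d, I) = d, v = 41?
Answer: 2500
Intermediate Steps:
k(d, I) = 2 - d
B = 9 (B = 2 - 1*(-7) = 2 + 7 = 9)
(B + v)² = (9 + 41)² = 50² = 2500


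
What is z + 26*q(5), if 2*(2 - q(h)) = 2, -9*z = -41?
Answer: 275/9 ≈ 30.556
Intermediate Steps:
z = 41/9 (z = -⅑*(-41) = 41/9 ≈ 4.5556)
q(h) = 1 (q(h) = 2 - ½*2 = 2 - 1 = 1)
z + 26*q(5) = 41/9 + 26*1 = 41/9 + 26 = 275/9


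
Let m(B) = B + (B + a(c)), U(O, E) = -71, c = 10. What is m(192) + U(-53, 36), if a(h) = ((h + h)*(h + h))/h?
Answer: 353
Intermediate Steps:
a(h) = 4*h (a(h) = ((2*h)*(2*h))/h = (4*h**2)/h = 4*h)
m(B) = 40 + 2*B (m(B) = B + (B + 4*10) = B + (B + 40) = B + (40 + B) = 40 + 2*B)
m(192) + U(-53, 36) = (40 + 2*192) - 71 = (40 + 384) - 71 = 424 - 71 = 353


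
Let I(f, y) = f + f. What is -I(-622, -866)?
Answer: 1244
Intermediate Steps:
I(f, y) = 2*f
-I(-622, -866) = -2*(-622) = -1*(-1244) = 1244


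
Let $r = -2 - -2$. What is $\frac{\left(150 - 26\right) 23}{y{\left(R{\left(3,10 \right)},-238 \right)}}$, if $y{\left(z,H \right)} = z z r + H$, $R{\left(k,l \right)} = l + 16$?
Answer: $- \frac{1426}{119} \approx -11.983$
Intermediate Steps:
$R{\left(k,l \right)} = 16 + l$
$r = 0$ ($r = -2 + 2 = 0$)
$y{\left(z,H \right)} = H$ ($y{\left(z,H \right)} = z z 0 + H = z^{2} \cdot 0 + H = 0 + H = H$)
$\frac{\left(150 - 26\right) 23}{y{\left(R{\left(3,10 \right)},-238 \right)}} = \frac{\left(150 - 26\right) 23}{-238} = 124 \cdot 23 \left(- \frac{1}{238}\right) = 2852 \left(- \frac{1}{238}\right) = - \frac{1426}{119}$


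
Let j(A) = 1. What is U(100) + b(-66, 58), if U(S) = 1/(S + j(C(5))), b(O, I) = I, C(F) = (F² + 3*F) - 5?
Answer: 5859/101 ≈ 58.010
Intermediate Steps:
C(F) = -5 + F² + 3*F
U(S) = 1/(1 + S) (U(S) = 1/(S + 1) = 1/(1 + S))
U(100) + b(-66, 58) = 1/(1 + 100) + 58 = 1/101 + 58 = 5859/101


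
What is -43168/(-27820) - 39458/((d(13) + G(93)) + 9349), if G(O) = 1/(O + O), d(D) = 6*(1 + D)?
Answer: -32109067652/12202818745 ≈ -2.6313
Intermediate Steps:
d(D) = 6 + 6*D
G(O) = 1/(2*O)
-43168/(-27820) - 39458/((d(13) + G(93)) + 9349) = -43168/(-27820) - 39458/(((6 + 6*13) + (1/2)/93) + 9349) = -43168*(-1/27820) - 39458/(((6 + 78) + (1/2)*(1/93)) + 9349) = 10792/6955 - 39458/((84 + 1/186) + 9349) = 10792/6955 - 39458/(15625/186 + 9349) = 10792/6955 - 39458/1754539/186 = 10792/6955 - 39458*186/1754539 = 10792/6955 - 7339188/1754539 = -32109067652/12202818745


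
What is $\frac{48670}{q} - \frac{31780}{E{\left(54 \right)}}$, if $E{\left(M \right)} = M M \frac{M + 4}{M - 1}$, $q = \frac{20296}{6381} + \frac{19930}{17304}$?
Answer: $\frac{37836912371109145}{3371110837758} \approx 11224.0$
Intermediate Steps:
$q = \frac{79729219}{18402804}$ ($q = 20296 \cdot \frac{1}{6381} + 19930 \cdot \frac{1}{17304} = \frac{20296}{6381} + \frac{9965}{8652} = \frac{79729219}{18402804} \approx 4.3325$)
$E{\left(M \right)} = \frac{M^{2} \left(4 + M\right)}{-1 + M}$ ($E{\left(M \right)} = M^{2} \frac{4 + M}{-1 + M} = \frac{M^{2} \left(4 + M\right)}{-1 + M}$)
$\frac{48670}{q} - \frac{31780}{E{\left(54 \right)}} = \frac{48670}{\frac{79729219}{18402804}} - \frac{31780}{54^{2} \frac{1}{-1 + 54} \left(4 + 54\right)} = 48670 \cdot \frac{18402804}{79729219} - \frac{31780}{2916 \cdot \frac{1}{53} \cdot 58} = \frac{895664470680}{79729219} - \frac{31780}{2916 \cdot \frac{1}{53} \cdot 58} = \frac{895664470680}{79729219} - \frac{31780}{\frac{169128}{53}} = \frac{895664470680}{79729219} - \frac{421085}{42282} = \frac{37836912371109145}{3371110837758}$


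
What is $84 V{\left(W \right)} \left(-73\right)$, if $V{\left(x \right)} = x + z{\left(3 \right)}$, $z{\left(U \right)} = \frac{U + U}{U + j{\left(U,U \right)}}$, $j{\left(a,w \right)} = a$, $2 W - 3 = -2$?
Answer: $-9198$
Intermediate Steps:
$W = \frac{1}{2}$ ($W = \frac{3}{2} + \frac{1}{2} \left(-2\right) = \frac{3}{2} - 1 = \frac{1}{2} \approx 0.5$)
$z{\left(U \right)} = 1$ ($z{\left(U \right)} = \frac{U + U}{U + U} = \frac{2 U}{2 U} = 2 U \frac{1}{2 U} = 1$)
$V{\left(x \right)} = 1 + x$ ($V{\left(x \right)} = x + 1 = 1 + x$)
$84 V{\left(W \right)} \left(-73\right) = 84 \left(1 + \frac{1}{2}\right) \left(-73\right) = 84 \cdot \frac{3}{2} \left(-73\right) = 126 \left(-73\right) = -9198$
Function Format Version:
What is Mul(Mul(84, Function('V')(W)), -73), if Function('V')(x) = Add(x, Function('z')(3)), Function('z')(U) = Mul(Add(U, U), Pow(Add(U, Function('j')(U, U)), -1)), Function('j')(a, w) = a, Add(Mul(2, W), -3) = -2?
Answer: -9198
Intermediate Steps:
W = Rational(1, 2) (W = Add(Rational(3, 2), Mul(Rational(1, 2), -2)) = Add(Rational(3, 2), -1) = Rational(1, 2) ≈ 0.50000)
Function('z')(U) = 1 (Function('z')(U) = Mul(Add(U, U), Pow(Add(U, U), -1)) = Mul(Mul(2, U), Pow(Mul(2, U), -1)) = Mul(Mul(2, U), Mul(Rational(1, 2), Pow(U, -1))) = 1)
Function('V')(x) = Add(1, x) (Function('V')(x) = Add(x, 1) = Add(1, x))
Mul(Mul(84, Function('V')(W)), -73) = Mul(Mul(84, Add(1, Rational(1, 2))), -73) = Mul(Mul(84, Rational(3, 2)), -73) = Mul(126, -73) = -9198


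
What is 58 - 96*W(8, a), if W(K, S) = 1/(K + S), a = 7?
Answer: 258/5 ≈ 51.600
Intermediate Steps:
58 - 96*W(8, a) = 58 - 96/(8 + 7) = 58 - 96/15 = 58 - 96*1/15 = 58 - 32/5 = 258/5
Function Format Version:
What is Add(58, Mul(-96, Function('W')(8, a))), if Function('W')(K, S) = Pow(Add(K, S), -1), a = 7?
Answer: Rational(258, 5) ≈ 51.600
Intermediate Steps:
Add(58, Mul(-96, Function('W')(8, a))) = Add(58, Mul(-96, Pow(Add(8, 7), -1))) = Add(58, Mul(-96, Pow(15, -1))) = Add(58, Mul(-96, Rational(1, 15))) = Add(58, Rational(-32, 5)) = Rational(258, 5)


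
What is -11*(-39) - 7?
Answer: 422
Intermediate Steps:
-11*(-39) - 7 = 429 - 7 = 422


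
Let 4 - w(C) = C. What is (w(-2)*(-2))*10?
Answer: -120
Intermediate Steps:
w(C) = 4 - C
(w(-2)*(-2))*10 = ((4 - 1*(-2))*(-2))*10 = ((4 + 2)*(-2))*10 = (6*(-2))*10 = -12*10 = -120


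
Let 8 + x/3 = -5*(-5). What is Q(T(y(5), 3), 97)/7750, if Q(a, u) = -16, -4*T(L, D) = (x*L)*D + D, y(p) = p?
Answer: -8/3875 ≈ -0.0020645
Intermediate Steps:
x = 51 (x = -24 + 3*(-5*(-5)) = -24 + 3*25 = -24 + 75 = 51)
T(L, D) = -D/4 - 51*D*L/4 (T(L, D) = -((51*L)*D + D)/4 = -(51*D*L + D)/4 = -(D + 51*D*L)/4 = -D/4 - 51*D*L/4)
Q(T(y(5), 3), 97)/7750 = -16/7750 = -16*1/7750 = -8/3875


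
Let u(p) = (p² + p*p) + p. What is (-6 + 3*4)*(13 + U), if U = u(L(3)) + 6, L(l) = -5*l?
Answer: 2724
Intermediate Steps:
u(p) = p + 2*p² (u(p) = (p² + p²) + p = 2*p² + p = p + 2*p²)
U = 441 (U = (-5*3)*(1 + 2*(-5*3)) + 6 = -15*(1 + 2*(-15)) + 6 = -15*(1 - 30) + 6 = -15*(-29) + 6 = 435 + 6 = 441)
(-6 + 3*4)*(13 + U) = (-6 + 3*4)*(13 + 441) = (-6 + 12)*454 = 6*454 = 2724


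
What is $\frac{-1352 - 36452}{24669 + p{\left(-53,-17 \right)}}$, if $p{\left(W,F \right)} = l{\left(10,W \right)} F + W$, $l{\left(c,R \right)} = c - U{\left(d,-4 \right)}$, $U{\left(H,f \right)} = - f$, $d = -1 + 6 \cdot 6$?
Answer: $- \frac{18902}{12257} \approx -1.5421$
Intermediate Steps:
$d = 35$ ($d = -1 + 36 = 35$)
$l{\left(c,R \right)} = -4 + c$ ($l{\left(c,R \right)} = c - \left(-1\right) \left(-4\right) = c - 4 = -4 + c$)
$p{\left(W,F \right)} = W + 6 F$ ($p{\left(W,F \right)} = \left(-4 + 10\right) F + W = 6 F + W = W + 6 F$)
$\frac{-1352 - 36452}{24669 + p{\left(-53,-17 \right)}} = \frac{-1352 - 36452}{24669 + \left(-53 + 6 \left(-17\right)\right)} = - \frac{37804}{24669 - 155} = - \frac{37804}{24514} = \left(-37804\right) \frac{1}{24514} = - \frac{18902}{12257}$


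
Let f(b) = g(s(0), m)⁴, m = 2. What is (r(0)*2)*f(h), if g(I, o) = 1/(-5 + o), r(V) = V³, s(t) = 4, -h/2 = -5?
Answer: 0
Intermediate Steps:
h = 10 (h = -2*(-5) = 10)
f(b) = 1/81 (f(b) = (1/(-5 + 2))⁴ = (1/(-3))⁴ = (-⅓)⁴ = 1/81)
(r(0)*2)*f(h) = (0³*2)*(1/81) = (0*2)*(1/81) = 0*(1/81) = 0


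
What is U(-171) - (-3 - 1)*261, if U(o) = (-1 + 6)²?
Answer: 1069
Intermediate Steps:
U(o) = 25 (U(o) = 5² = 25)
U(-171) - (-3 - 1)*261 = 25 - (-3 - 1)*261 = 25 - (-4)*261 = 25 - 1*(-1044) = 25 + 1044 = 1069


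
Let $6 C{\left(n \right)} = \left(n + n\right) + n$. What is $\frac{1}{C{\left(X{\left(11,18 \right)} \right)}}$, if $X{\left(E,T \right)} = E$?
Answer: $\frac{2}{11} \approx 0.18182$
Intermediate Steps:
$C{\left(n \right)} = \frac{n}{2}$ ($C{\left(n \right)} = \frac{\left(n + n\right) + n}{6} = \frac{2 n + n}{6} = \frac{3 n}{6} = \frac{n}{2}$)
$\frac{1}{C{\left(X{\left(11,18 \right)} \right)}} = \frac{1}{\frac{1}{2} \cdot 11} = \frac{1}{\frac{11}{2}} = \frac{2}{11}$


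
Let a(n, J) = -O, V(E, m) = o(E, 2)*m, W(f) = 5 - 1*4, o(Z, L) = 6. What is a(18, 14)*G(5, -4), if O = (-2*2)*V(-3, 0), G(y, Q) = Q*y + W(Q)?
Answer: 0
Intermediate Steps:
W(f) = 1 (W(f) = 5 - 4 = 1)
G(y, Q) = 1 + Q*y (G(y, Q) = Q*y + 1 = 1 + Q*y)
V(E, m) = 6*m
O = 0 (O = (-2*2)*(6*0) = -4*0 = 0)
a(n, J) = 0 (a(n, J) = -1*0 = 0)
a(18, 14)*G(5, -4) = 0*(1 - 4*5) = 0*(1 - 20) = 0*(-19) = 0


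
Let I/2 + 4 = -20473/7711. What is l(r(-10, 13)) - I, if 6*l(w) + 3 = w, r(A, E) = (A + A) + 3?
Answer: 230792/23133 ≈ 9.9767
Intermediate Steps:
r(A, E) = 3 + 2*A (r(A, E) = 2*A + 3 = 3 + 2*A)
l(w) = -½ + w/6
I = -102634/7711 (I = -8 + 2*(-20473/7711) = -8 - 40946/7711 = -102634/7711 ≈ -13.310)
l(r(-10, 13)) - I = (-½ + (3 + 2*(-10))/6) - 1*(-102634/7711) = (-½ + (3 - 20)/6) + 102634/7711 = (-½ + (⅙)*(-17)) + 102634/7711 = (-½ - 17/6) + 102634/7711 = -10/3 + 102634/7711 = 230792/23133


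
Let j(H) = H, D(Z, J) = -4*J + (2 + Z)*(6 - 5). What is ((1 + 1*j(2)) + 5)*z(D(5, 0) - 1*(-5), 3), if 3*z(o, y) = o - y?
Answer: 24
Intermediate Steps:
D(Z, J) = 2 + Z - 4*J (D(Z, J) = -4*J + (2 + Z)*1 = -4*J + (2 + Z) = 2 + Z - 4*J)
z(o, y) = -y/3 + o/3 (z(o, y) = (o - y)/3 = -y/3 + o/3)
((1 + 1*j(2)) + 5)*z(D(5, 0) - 1*(-5), 3) = ((1 + 1*2) + 5)*(-1/3*3 + ((2 + 5 - 4*0) - 1*(-5))/3) = ((1 + 2) + 5)*(-1 + ((2 + 5 + 0) + 5)/3) = (3 + 5)*(-1 + (7 + 5)/3) = 8*(-1 + (1/3)*12) = 8*(-1 + 4) = 8*3 = 24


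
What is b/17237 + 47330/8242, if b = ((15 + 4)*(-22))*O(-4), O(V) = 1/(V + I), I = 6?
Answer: 37004756/6457607 ≈ 5.7304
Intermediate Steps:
O(V) = 1/(6 + V) (O(V) = 1/(V + 6) = 1/(6 + V))
b = -209 (b = ((15 + 4)*(-22))/(6 - 4) = (19*(-22))/2 = -418*1/2 = -209)
b/17237 + 47330/8242 = -209/17237 + 47330/8242 = -209*1/17237 + 47330*(1/8242) = -19/1567 + 23665/4121 = 37004756/6457607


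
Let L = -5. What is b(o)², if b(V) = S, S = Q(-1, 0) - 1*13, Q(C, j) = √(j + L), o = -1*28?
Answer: (13 - I*√5)² ≈ 164.0 - 58.138*I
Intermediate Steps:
o = -28
Q(C, j) = √(-5 + j) (Q(C, j) = √(j - 5) = √(-5 + j))
S = -13 + I*√5 (S = √(-5 + 0) - 1*13 = √(-5) - 13 = I*√5 - 13 = -13 + I*√5 ≈ -13.0 + 2.2361*I)
b(V) = -13 + I*√5
b(o)² = (-13 + I*√5)²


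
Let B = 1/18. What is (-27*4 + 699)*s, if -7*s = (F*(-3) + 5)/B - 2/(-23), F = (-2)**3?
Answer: -7096728/161 ≈ -44079.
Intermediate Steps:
B = 1/18 ≈ 0.055556
F = -8
s = -12008/161 (s = -((-8*(-3) + 5)/(1/18) - 2/(-23))/7 = -((24 + 5)*18 - 2*(-1/23))/7 = -(29*18 + 2/23)/7 = -(522 + 2/23)/7 = -1/7*12008/23 = -12008/161 ≈ -74.584)
(-27*4 + 699)*s = (-27*4 + 699)*(-12008/161) = (-108 + 699)*(-12008/161) = 591*(-12008/161) = -7096728/161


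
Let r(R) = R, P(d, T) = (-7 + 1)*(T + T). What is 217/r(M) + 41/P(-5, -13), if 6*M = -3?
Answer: -67663/156 ≈ -433.74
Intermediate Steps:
M = -1/2 (M = (1/6)*(-3) = -1/2 ≈ -0.50000)
P(d, T) = -12*T
217/r(M) + 41/P(-5, -13) = 217/(-1/2) + 41/((-12*(-13))) = 217*(-2) + 41/156 = -434 + 41*(1/156) = -434 + 41/156 = -67663/156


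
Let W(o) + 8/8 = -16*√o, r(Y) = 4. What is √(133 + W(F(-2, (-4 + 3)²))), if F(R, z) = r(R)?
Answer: 10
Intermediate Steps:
F(R, z) = 4
W(o) = -1 - 16*√o
√(133 + W(F(-2, (-4 + 3)²))) = √(133 + (-1 - 16*√4)) = √(133 + (-1 - 16*2)) = √(133 + (-1 - 32)) = √(133 - 33) = √100 = 10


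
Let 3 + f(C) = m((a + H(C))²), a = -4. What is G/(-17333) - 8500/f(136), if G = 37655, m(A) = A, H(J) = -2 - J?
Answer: -906492955/349450613 ≈ -2.5941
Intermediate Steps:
f(C) = -3 + (-6 - C)² (f(C) = -3 + (-4 + (-2 - C))² = -3 + (-6 - C)²)
G/(-17333) - 8500/f(136) = 37655/(-17333) - 8500/(-3 + (6 + 136)²) = 37655*(-1/17333) - 8500/(-3 + 142²) = -37655/17333 - 8500/(-3 + 20164) = -37655/17333 - 8500/20161 = -906492955/349450613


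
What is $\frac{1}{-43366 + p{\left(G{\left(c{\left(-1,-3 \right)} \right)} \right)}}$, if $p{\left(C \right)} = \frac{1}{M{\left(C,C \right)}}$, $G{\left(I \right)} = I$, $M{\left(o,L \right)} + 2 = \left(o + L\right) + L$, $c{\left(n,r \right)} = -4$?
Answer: $- \frac{14}{607125} \approx -2.3059 \cdot 10^{-5}$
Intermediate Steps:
$M{\left(o,L \right)} = -2 + o + 2 L$ ($M{\left(o,L \right)} = -2 + \left(\left(o + L\right) + L\right) = -2 + \left(\left(L + o\right) + L\right) = -2 + \left(o + 2 L\right) = -2 + o + 2 L$)
$p{\left(C \right)} = \frac{1}{-2 + 3 C}$ ($p{\left(C \right)} = \frac{1}{-2 + C + 2 C} = \frac{1}{-2 + 3 C}$)
$\frac{1}{-43366 + p{\left(G{\left(c{\left(-1,-3 \right)} \right)} \right)}} = \frac{1}{-43366 + \frac{1}{-2 + 3 \left(-4\right)}} = \frac{1}{-43366 + \frac{1}{-2 - 12}} = \frac{1}{-43366 + \frac{1}{-14}} = \frac{1}{-43366 - \frac{1}{14}} = \frac{1}{- \frac{607125}{14}} = - \frac{14}{607125}$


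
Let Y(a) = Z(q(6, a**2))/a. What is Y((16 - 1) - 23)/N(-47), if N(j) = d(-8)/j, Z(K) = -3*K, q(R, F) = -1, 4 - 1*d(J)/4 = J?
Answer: 47/128 ≈ 0.36719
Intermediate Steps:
d(J) = 16 - 4*J
Y(a) = 3/a (Y(a) = (-3*(-1))/a = 3/a)
N(j) = 48/j (N(j) = (16 - 4*(-8))/j = (16 + 32)/j = 48/j)
Y((16 - 1) - 23)/N(-47) = (3/((16 - 1) - 23))/((48/(-47))) = (3/(15 - 23))/((48*(-1/47))) = (3/(-8))/(-48/47) = (3*(-1/8))*(-47/48) = -3/8*(-47/48) = 47/128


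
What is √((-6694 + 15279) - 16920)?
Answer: I*√8335 ≈ 91.296*I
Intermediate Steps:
√((-6694 + 15279) - 16920) = √(8585 - 16920) = √(-8335) = I*√8335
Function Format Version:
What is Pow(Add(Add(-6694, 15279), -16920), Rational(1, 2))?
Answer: Mul(I, Pow(8335, Rational(1, 2))) ≈ Mul(91.296, I)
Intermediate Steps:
Pow(Add(Add(-6694, 15279), -16920), Rational(1, 2)) = Pow(Add(8585, -16920), Rational(1, 2)) = Pow(-8335, Rational(1, 2)) = Mul(I, Pow(8335, Rational(1, 2)))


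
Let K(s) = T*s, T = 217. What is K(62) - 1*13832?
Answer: -378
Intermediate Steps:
K(s) = 217*s
K(62) - 1*13832 = 217*62 - 1*13832 = 13454 - 13832 = -378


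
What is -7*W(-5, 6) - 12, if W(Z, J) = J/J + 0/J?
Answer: -19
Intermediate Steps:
W(Z, J) = 1 (W(Z, J) = 1 + 0 = 1)
-7*W(-5, 6) - 12 = -7*1 - 12 = -7 - 12 = -19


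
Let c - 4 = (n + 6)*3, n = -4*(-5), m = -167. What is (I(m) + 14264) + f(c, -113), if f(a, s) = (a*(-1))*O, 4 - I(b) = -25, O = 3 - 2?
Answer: 14211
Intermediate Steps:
O = 1
I(b) = 29 (I(b) = 4 - 1*(-25) = 4 + 25 = 29)
n = 20
c = 82 (c = 4 + (20 + 6)*3 = 4 + 26*3 = 4 + 78 = 82)
f(a, s) = -a (f(a, s) = (a*(-1))*1 = -a*1 = -a)
(I(m) + 14264) + f(c, -113) = (29 + 14264) - 1*82 = 14293 - 82 = 14211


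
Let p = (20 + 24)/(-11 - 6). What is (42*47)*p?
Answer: -86856/17 ≈ -5109.2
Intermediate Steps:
p = -44/17 (p = 44/(-17) = 44*(-1/17) = -44/17 ≈ -2.5882)
(42*47)*p = (42*47)*(-44/17) = 1974*(-44/17) = -86856/17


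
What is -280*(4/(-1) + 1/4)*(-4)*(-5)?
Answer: 21000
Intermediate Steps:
-280*(4/(-1) + 1/4)*(-4)*(-5) = -280*(4*(-1) + 1*(¼))*(-4)*(-5) = -280*(-4 + ¼)*(-4)*(-5) = -280*(-15/4*(-4))*(-5) = -4200*(-5) = -280*(-75) = 21000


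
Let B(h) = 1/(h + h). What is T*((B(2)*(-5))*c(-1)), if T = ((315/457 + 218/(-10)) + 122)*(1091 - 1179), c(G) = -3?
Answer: -15215112/457 ≈ -33293.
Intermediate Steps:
B(h) = 1/(2*h)
T = -20286816/2285 (T = ((315*(1/457) + 218*(-⅒)) + 122)*(-88) = ((315/457 - 109/5) + 122)*(-88) = (-48238/2285 + 122)*(-88) = (230532/2285)*(-88) = -20286816/2285 ≈ -8878.3)
T*((B(2)*(-5))*c(-1)) = -20286816*((½)/2)*(-5)*(-3)/2285 = -20286816*((½)*(½))*(-5)*(-3)/2285 = -20286816*(¼)*(-5)*(-3)/2285 = -(-5071704)*(-3)/457 = -20286816/2285*15/4 = -15215112/457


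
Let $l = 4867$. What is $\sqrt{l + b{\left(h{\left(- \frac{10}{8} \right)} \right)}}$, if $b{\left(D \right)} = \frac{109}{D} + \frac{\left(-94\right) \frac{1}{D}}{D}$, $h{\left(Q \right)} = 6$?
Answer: $\frac{\sqrt{43943}}{3} \approx 69.875$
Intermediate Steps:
$b{\left(D \right)} = - \frac{94}{D^{2}} + \frac{109}{D}$ ($b{\left(D \right)} = \frac{109}{D} - \frac{94}{D^{2}} = - \frac{94}{D^{2}} + \frac{109}{D}$)
$\sqrt{l + b{\left(h{\left(- \frac{10}{8} \right)} \right)}} = \sqrt{4867 + \frac{-94 + 109 \cdot 6}{36}} = \sqrt{4867 + \frac{-94 + 654}{36}} = \sqrt{4867 + \frac{1}{36} \cdot 560} = \sqrt{4867 + \frac{140}{9}} = \sqrt{\frac{43943}{9}} = \frac{\sqrt{43943}}{3}$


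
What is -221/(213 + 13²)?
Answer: -221/382 ≈ -0.57853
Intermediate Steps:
-221/(213 + 13²) = -221/(213 + 169) = -221/382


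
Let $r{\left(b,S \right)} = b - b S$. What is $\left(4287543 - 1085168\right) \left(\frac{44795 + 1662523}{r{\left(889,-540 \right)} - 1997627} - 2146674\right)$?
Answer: $- \frac{5213170178300844375}{758339} \approx -6.8745 \cdot 10^{12}$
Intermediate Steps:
$r{\left(b,S \right)} = b - S b$
$\left(4287543 - 1085168\right) \left(\frac{44795 + 1662523}{r{\left(889,-540 \right)} - 1997627} - 2146674\right) = \left(4287543 - 1085168\right) \left(\frac{44795 + 1662523}{889 \left(1 - -540\right) - 1997627} - 2146674\right) = 3202375 \left(\frac{1707318}{889 \left(1 + 540\right) - 1997627} - 2146674\right) = 3202375 \left(\frac{1707318}{889 \cdot 541 - 1997627} - 2146674\right) = 3202375 \left(\frac{1707318}{480949 - 1997627} - 2146674\right) = 3202375 \left(\frac{1707318}{-1516678} - 2146674\right) = 3202375 \left(1707318 \left(- \frac{1}{1516678}\right) - 2146674\right) = 3202375 \left(- \frac{853659}{758339} - 2146674\right) = 3202375 \left(- \frac{1627907468145}{758339}\right) = - \frac{5213170178300844375}{758339}$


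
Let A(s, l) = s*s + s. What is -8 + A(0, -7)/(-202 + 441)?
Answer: -8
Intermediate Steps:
A(s, l) = s + s**2 (A(s, l) = s**2 + s = s + s**2)
-8 + A(0, -7)/(-202 + 441) = -8 + (0*(1 + 0))/(-202 + 441) = -8 + (0*1)/239 = -8 + 0*(1/239) = -8 + 0 = -8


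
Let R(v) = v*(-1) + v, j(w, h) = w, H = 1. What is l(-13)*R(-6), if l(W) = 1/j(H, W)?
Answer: 0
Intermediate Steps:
R(v) = 0 (R(v) = -v + v = 0)
l(W) = 1 (l(W) = 1/1 = 1)
l(-13)*R(-6) = 1*0 = 0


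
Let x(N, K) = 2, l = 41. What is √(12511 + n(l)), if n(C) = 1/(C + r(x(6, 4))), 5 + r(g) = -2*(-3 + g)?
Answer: √18065922/38 ≈ 111.85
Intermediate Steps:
r(g) = 1 - 2*g (r(g) = -5 - 2*(-3 + g) = -5 + (6 - 2*g) = 1 - 2*g)
n(C) = 1/(-3 + C) (n(C) = 1/(C + (1 - 2*2)) = 1/(C + (1 - 4)) = 1/(C - 3) = 1/(-3 + C))
√(12511 + n(l)) = √(12511 + 1/(-3 + 41)) = √(12511 + 1/38) = √(475419/38) = √18065922/38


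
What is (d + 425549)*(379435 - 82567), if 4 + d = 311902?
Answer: 218924415996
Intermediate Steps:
d = 311898 (d = -4 + 311902 = 311898)
(d + 425549)*(379435 - 82567) = (311898 + 425549)*(379435 - 82567) = 737447*296868 = 218924415996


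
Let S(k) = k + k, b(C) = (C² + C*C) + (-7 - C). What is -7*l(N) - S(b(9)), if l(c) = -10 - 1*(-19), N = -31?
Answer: -355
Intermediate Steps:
b(C) = -7 - C + 2*C² (b(C) = (C² + C²) + (-7 - C) = 2*C² + (-7 - C) = -7 - C + 2*C²)
S(k) = 2*k
l(c) = 9 (l(c) = -10 + 19 = 9)
-7*l(N) - S(b(9)) = -7*9 - 2*(-7 - 1*9 + 2*9²) = -63 - 2*(-7 - 9 + 2*81) = -63 - 2*(-7 - 9 + 162) = -63 - 2*146 = -63 - 1*292 = -63 - 292 = -355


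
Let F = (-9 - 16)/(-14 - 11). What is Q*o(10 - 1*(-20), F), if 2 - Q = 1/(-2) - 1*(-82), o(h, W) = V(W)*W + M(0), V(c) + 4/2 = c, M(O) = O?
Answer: 159/2 ≈ 79.500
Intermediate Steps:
V(c) = -2 + c
F = 1 (F = -25/(-25) = -25*(-1/25) = 1)
o(h, W) = W*(-2 + W) (o(h, W) = (-2 + W)*W + 0 = W*(-2 + W) + 0 = W*(-2 + W))
Q = -159/2 (Q = 2 - (1/(-2) - 1*(-82)) = 2 - (-½ + 82) = 2 - 1*163/2 = 2 - 163/2 = -159/2 ≈ -79.500)
Q*o(10 - 1*(-20), F) = -159*(-2 + 1)/2 = -159*(-1)/2 = -159/2*(-1) = 159/2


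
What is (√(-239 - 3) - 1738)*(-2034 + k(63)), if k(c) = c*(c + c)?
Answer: -10261152 + 64944*I*√2 ≈ -1.0261e+7 + 91845.0*I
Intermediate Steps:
k(c) = 2*c² (k(c) = c*(2*c) = 2*c²)
(√(-239 - 3) - 1738)*(-2034 + k(63)) = (√(-239 - 3) - 1738)*(-2034 + 2*63²) = (√(-242) - 1738)*(-2034 + 2*3969) = (11*I*√2 - 1738)*(-2034 + 7938) = (-1738 + 11*I*√2)*5904 = -10261152 + 64944*I*√2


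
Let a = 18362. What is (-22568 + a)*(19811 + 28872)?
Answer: -204760698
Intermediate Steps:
(-22568 + a)*(19811 + 28872) = (-22568 + 18362)*(19811 + 28872) = -4206*48683 = -204760698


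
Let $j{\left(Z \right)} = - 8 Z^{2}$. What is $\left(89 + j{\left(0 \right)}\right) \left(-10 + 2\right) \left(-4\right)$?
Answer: $2848$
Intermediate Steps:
$\left(89 + j{\left(0 \right)}\right) \left(-10 + 2\right) \left(-4\right) = \left(89 - 8 \cdot 0^{2}\right) \left(-10 + 2\right) \left(-4\right) = \left(89 - 0\right) \left(\left(-8\right) \left(-4\right)\right) = \left(89 + 0\right) 32 = 89 \cdot 32 = 2848$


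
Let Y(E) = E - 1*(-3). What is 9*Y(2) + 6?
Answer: 51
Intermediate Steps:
Y(E) = 3 + E (Y(E) = E + 3 = 3 + E)
9*Y(2) + 6 = 9*(3 + 2) + 6 = 9*5 + 6 = 45 + 6 = 51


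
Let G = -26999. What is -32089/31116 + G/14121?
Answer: -431076551/146463012 ≈ -2.9432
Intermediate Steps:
-32089/31116 + G/14121 = -32089/31116 - 26999/14121 = -431076551/146463012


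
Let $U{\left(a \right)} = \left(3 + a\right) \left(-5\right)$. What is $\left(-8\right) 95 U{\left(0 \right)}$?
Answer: $11400$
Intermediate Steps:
$U{\left(a \right)} = -15 - 5 a$
$\left(-8\right) 95 U{\left(0 \right)} = \left(-8\right) 95 \left(-15 - 0\right) = - 760 \left(-15 + 0\right) = \left(-760\right) \left(-15\right) = 11400$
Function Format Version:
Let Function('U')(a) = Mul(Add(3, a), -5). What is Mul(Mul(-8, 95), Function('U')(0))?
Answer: 11400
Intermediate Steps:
Function('U')(a) = Add(-15, Mul(-5, a))
Mul(Mul(-8, 95), Function('U')(0)) = Mul(Mul(-8, 95), Add(-15, Mul(-5, 0))) = Mul(-760, Add(-15, 0)) = Mul(-760, -15) = 11400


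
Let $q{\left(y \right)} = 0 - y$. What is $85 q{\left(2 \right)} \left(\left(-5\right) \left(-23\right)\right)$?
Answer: $-19550$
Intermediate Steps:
$q{\left(y \right)} = - y$
$85 q{\left(2 \right)} \left(\left(-5\right) \left(-23\right)\right) = 85 \left(\left(-1\right) 2\right) \left(\left(-5\right) \left(-23\right)\right) = 85 \left(-2\right) 115 = \left(-170\right) 115 = -19550$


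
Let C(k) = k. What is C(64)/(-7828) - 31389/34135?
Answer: -61974433/66802195 ≈ -0.92773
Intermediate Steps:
C(64)/(-7828) - 31389/34135 = 64/(-7828) - 31389/34135 = 64*(-1/7828) - 31389*1/34135 = -16/1957 - 31389/34135 = -61974433/66802195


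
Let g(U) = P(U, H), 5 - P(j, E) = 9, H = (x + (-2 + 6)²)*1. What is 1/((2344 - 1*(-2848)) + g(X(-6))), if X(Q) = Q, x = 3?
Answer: 1/5188 ≈ 0.00019275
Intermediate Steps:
H = 19 (H = (3 + (-2 + 6)²)*1 = (3 + 4²)*1 = (3 + 16)*1 = 19*1 = 19)
P(j, E) = -4 (P(j, E) = 5 - 1*9 = 5 - 9 = -4)
g(U) = -4
1/((2344 - 1*(-2848)) + g(X(-6))) = 1/((2344 - 1*(-2848)) - 4) = 1/((2344 + 2848) - 4) = 1/(5192 - 4) = 1/5188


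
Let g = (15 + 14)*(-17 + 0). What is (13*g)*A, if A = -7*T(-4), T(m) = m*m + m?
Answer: 538356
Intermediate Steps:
T(m) = m + m² (T(m) = m² + m = m + m²)
A = -84 (A = -(-28)*(1 - 4) = -(-28)*(-3) = -7*12 = -84)
g = -493 (g = 29*(-17) = -493)
(13*g)*A = (13*(-493))*(-84) = -6409*(-84) = 538356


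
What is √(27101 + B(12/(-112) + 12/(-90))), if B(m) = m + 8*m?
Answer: √132784295/70 ≈ 164.62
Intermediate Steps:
B(m) = 9*m
√(27101 + B(12/(-112) + 12/(-90))) = √(27101 + 9*(12/(-112) + 12/(-90))) = √(27101 + 9*(12*(-1/112) + 12*(-1/90))) = √(27101 + 9*(-3/28 - 2/15)) = √(27101 + 9*(-101/420)) = √(27101 - 303/140) = √(3793837/140) = √132784295/70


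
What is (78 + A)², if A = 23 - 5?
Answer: 9216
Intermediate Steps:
A = 18
(78 + A)² = (78 + 18)² = 96² = 9216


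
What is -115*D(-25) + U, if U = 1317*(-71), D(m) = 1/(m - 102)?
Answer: -11875274/127 ≈ -93506.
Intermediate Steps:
D(m) = 1/(-102 + m)
U = -93507
-115*D(-25) + U = -115/(-102 - 25) - 93507 = -115/(-127) - 93507 = -115*(-1/127) - 93507 = 115/127 - 93507 = -11875274/127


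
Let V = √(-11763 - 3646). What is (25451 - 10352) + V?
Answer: 15099 + I*√15409 ≈ 15099.0 + 124.13*I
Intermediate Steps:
V = I*√15409 (V = √(-15409) = I*√15409 ≈ 124.13*I)
(25451 - 10352) + V = (25451 - 10352) + I*√15409 = 15099 + I*√15409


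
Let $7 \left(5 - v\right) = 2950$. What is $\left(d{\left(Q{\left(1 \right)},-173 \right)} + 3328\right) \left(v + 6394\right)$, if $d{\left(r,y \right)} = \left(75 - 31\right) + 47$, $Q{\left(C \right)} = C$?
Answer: $\frac{143061217}{7} \approx 2.0437 \cdot 10^{7}$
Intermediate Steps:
$v = - \frac{2915}{7}$ ($v = 5 - \frac{2950}{7} = - \frac{2915}{7} \approx -416.43$)
$d{\left(r,y \right)} = 91$ ($d{\left(r,y \right)} = 44 + 47 = 91$)
$\left(d{\left(Q{\left(1 \right)},-173 \right)} + 3328\right) \left(v + 6394\right) = \left(91 + 3328\right) \left(- \frac{2915}{7} + 6394\right) = 3419 \cdot \frac{41843}{7} = \frac{143061217}{7}$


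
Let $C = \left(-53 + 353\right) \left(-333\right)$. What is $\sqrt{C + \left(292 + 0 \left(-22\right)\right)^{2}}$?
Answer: $2 i \sqrt{3659} \approx 120.98 i$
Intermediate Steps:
$C = -99900$ ($C = 300 \left(-333\right) = -99900$)
$\sqrt{C + \left(292 + 0 \left(-22\right)\right)^{2}} = \sqrt{-99900 + \left(292 + 0 \left(-22\right)\right)^{2}} = \sqrt{-99900 + \left(292 + 0\right)^{2}} = \sqrt{-99900 + 292^{2}} = \sqrt{-99900 + 85264} = \sqrt{-14636} = 2 i \sqrt{3659}$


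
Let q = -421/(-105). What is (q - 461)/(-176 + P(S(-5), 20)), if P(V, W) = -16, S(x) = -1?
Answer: 2999/1260 ≈ 2.3802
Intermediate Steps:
q = 421/105 (q = -421*(-1/105) = 421/105 ≈ 4.0095)
(q - 461)/(-176 + P(S(-5), 20)) = (421/105 - 461)/(-176 - 16) = -47984/105/(-192) = -47984/105*(-1/192) = 2999/1260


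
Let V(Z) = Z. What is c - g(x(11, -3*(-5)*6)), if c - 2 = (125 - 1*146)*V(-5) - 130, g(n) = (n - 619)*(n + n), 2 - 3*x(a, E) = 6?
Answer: -15095/9 ≈ -1677.2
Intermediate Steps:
x(a, E) = -4/3 (x(a, E) = 2/3 - 1/3*6 = 2/3 - 2 = -4/3)
g(n) = 2*n*(-619 + n) (g(n) = (-619 + n)*(2*n) = 2*n*(-619 + n))
c = -23 (c = 2 + ((125 - 1*146)*(-5) - 130) = 2 + ((125 - 146)*(-5) - 130) = 2 + (-21*(-5) - 130) = 2 + (105 - 130) = 2 - 25 = -23)
c - g(x(11, -3*(-5)*6)) = -23 - 2*(-4)*(-619 - 4/3)/3 = -23 - 2*(-4)*(-1861)/(3*3) = -23 - 1*14888/9 = -23 - 14888/9 = -15095/9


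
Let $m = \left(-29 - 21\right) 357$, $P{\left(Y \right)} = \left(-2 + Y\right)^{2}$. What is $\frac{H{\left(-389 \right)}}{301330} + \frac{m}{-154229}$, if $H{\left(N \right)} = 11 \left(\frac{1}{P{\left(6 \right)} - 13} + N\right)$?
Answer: $\frac{7079040173}{69710736855} \approx 0.10155$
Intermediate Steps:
$H{\left(N \right)} = \frac{11}{3} + 11 N$ ($H{\left(N \right)} = 11 \left(\frac{1}{\left(-2 + 6\right)^{2} - 13} + N\right) = 11 \left(\frac{1}{4^{2} - 13} + N\right) = 11 \left(\frac{1}{16 - 13} + N\right) = 11 \left(\frac{1}{3} + N\right) = \frac{11}{3} + 11 N$)
$m = -17850$ ($m = \left(-50\right) 357 = -17850$)
$\frac{H{\left(-389 \right)}}{301330} + \frac{m}{-154229} = \frac{\frac{11}{3} + 11 \left(-389\right)}{301330} - \frac{17850}{-154229} = \left(\frac{11}{3} - 4279\right) \frac{1}{301330} - - \frac{17850}{154229} = \left(- \frac{12826}{3}\right) \frac{1}{301330} + \frac{17850}{154229} = - \frac{6413}{451995} + \frac{17850}{154229} = \frac{7079040173}{69710736855}$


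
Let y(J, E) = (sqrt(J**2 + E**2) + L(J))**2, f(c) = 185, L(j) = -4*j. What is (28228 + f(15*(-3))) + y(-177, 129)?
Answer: 577647 + 4248*sqrt(5330) ≈ 8.8778e+5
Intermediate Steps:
y(J, E) = (sqrt(E**2 + J**2) - 4*J)**2 (y(J, E) = (sqrt(J**2 + E**2) - 4*J)**2 = (sqrt(E**2 + J**2) - 4*J)**2)
(28228 + f(15*(-3))) + y(-177, 129) = (28228 + 185) + (-sqrt(129**2 + (-177)**2) + 4*(-177))**2 = 28413 + (-sqrt(16641 + 31329) - 708)**2 = 28413 + (-sqrt(47970) - 708)**2 = 28413 + (-3*sqrt(5330) - 708)**2 = 28413 + (-708 - 3*sqrt(5330))**2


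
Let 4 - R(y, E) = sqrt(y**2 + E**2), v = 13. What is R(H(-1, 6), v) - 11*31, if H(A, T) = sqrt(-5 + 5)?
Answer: -350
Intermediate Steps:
H(A, T) = 0 (H(A, T) = sqrt(0) = 0)
R(y, E) = 4 - sqrt(E**2 + y**2) (R(y, E) = 4 - sqrt(y**2 + E**2) = 4 - sqrt(E**2 + y**2))
R(H(-1, 6), v) - 11*31 = (4 - sqrt(13**2 + 0**2)) - 11*31 = (4 - sqrt(169 + 0)) - 341 = (4 - sqrt(169)) - 341 = (4 - 1*13) - 341 = (4 - 13) - 341 = -9 - 341 = -350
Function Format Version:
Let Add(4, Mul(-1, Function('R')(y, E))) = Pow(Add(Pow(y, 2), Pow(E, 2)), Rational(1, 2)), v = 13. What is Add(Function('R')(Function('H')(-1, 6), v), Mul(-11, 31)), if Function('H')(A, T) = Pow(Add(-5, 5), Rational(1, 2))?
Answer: -350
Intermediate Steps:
Function('H')(A, T) = 0 (Function('H')(A, T) = Pow(0, Rational(1, 2)) = 0)
Function('R')(y, E) = Add(4, Mul(-1, Pow(Add(Pow(E, 2), Pow(y, 2)), Rational(1, 2)))) (Function('R')(y, E) = Add(4, Mul(-1, Pow(Add(Pow(y, 2), Pow(E, 2)), Rational(1, 2)))) = Add(4, Mul(-1, Pow(Add(Pow(E, 2), Pow(y, 2)), Rational(1, 2)))))
Add(Function('R')(Function('H')(-1, 6), v), Mul(-11, 31)) = Add(Add(4, Mul(-1, Pow(Add(Pow(13, 2), Pow(0, 2)), Rational(1, 2)))), Mul(-11, 31)) = Add(Add(4, Mul(-1, Pow(Add(169, 0), Rational(1, 2)))), -341) = Add(Add(4, Mul(-1, Pow(169, Rational(1, 2)))), -341) = Add(Add(4, Mul(-1, 13)), -341) = Add(Add(4, -13), -341) = Add(-9, -341) = -350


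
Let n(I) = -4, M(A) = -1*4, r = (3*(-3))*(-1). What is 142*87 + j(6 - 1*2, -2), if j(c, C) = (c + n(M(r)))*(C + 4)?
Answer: 12354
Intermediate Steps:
r = 9 (r = -9*(-1) = 9)
M(A) = -4
j(c, C) = (-4 + c)*(4 + C) (j(c, C) = (c - 4)*(C + 4) = (-4 + c)*(4 + C))
142*87 + j(6 - 1*2, -2) = 142*87 + (-16 - 4*(-2) + 4*(6 - 1*2) - 2*(6 - 1*2)) = 12354 + (-16 + 8 + 4*(6 - 2) - 2*(6 - 2)) = 12354 + (-16 + 8 + 4*4 - 2*4) = 12354 + (-16 + 8 + 16 - 8) = 12354 + 0 = 12354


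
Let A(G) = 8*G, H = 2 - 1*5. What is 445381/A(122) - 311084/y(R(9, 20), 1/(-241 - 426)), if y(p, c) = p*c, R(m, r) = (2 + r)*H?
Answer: -101241900091/32208 ≈ -3.1434e+6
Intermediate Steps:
H = -3 (H = 2 - 5 = -3)
R(m, r) = -6 - 3*r (R(m, r) = (2 + r)*(-3) = -6 - 3*r)
y(p, c) = c*p
445381/A(122) - 311084/y(R(9, 20), 1/(-241 - 426)) = 445381/((8*122)) - 311084*(-241 - 426)/(-6 - 3*20) = 445381/976 - 311084*(-667/(-6 - 60)) = 445381*(1/976) - 311084/((-1/667*(-66))) = 445381/976 - 311084/66/667 = 445381/976 - 311084*667/66 = 445381/976 - 103746514/33 = -101241900091/32208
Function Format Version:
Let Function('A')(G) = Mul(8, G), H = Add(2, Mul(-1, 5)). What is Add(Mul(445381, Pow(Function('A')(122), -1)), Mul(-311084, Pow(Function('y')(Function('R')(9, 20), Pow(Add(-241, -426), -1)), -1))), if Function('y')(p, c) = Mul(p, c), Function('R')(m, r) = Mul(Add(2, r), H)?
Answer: Rational(-101241900091, 32208) ≈ -3.1434e+6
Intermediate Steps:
H = -3 (H = Add(2, -5) = -3)
Function('R')(m, r) = Add(-6, Mul(-3, r)) (Function('R')(m, r) = Mul(Add(2, r), -3) = Add(-6, Mul(-3, r)))
Function('y')(p, c) = Mul(c, p)
Add(Mul(445381, Pow(Function('A')(122), -1)), Mul(-311084, Pow(Function('y')(Function('R')(9, 20), Pow(Add(-241, -426), -1)), -1))) = Add(Mul(445381, Pow(Mul(8, 122), -1)), Mul(-311084, Pow(Mul(Pow(Add(-241, -426), -1), Add(-6, Mul(-3, 20))), -1))) = Add(Mul(445381, Pow(976, -1)), Mul(-311084, Pow(Mul(Pow(-667, -1), Add(-6, -60)), -1))) = Add(Mul(445381, Rational(1, 976)), Mul(-311084, Pow(Mul(Rational(-1, 667), -66), -1))) = Add(Rational(445381, 976), Mul(-311084, Pow(Rational(66, 667), -1))) = Add(Rational(445381, 976), Mul(-311084, Rational(667, 66))) = Add(Rational(445381, 976), Rational(-103746514, 33)) = Rational(-101241900091, 32208)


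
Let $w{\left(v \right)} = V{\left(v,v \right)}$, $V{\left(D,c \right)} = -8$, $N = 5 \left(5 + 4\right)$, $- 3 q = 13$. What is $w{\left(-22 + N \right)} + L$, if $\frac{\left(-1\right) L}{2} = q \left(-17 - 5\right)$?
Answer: $- \frac{596}{3} \approx -198.67$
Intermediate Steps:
$q = - \frac{13}{3}$ ($q = \left(- \frac{1}{3}\right) 13 = - \frac{13}{3} \approx -4.3333$)
$N = 45$ ($N = 5 \cdot 9 = 45$)
$w{\left(v \right)} = -8$
$L = - \frac{572}{3}$ ($L = - 2 \left(- \frac{13 \left(-17 - 5\right)}{3}\right) = - 2 \left(\left(- \frac{13}{3}\right) \left(-22\right)\right) = \left(-2\right) \frac{286}{3} = - \frac{572}{3} \approx -190.67$)
$w{\left(-22 + N \right)} + L = -8 - \frac{572}{3} = - \frac{596}{3}$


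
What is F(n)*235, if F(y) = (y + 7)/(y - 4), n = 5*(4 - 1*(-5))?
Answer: 12220/41 ≈ 298.05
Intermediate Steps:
n = 45 (n = 5*(4 + 5) = 5*9 = 45)
F(y) = (7 + y)/(-4 + y)
F(n)*235 = ((7 + 45)/(-4 + 45))*235 = (52/41)*235 = 12220/41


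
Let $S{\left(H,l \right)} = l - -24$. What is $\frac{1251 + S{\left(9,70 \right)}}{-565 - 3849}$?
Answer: $- \frac{1345}{4414} \approx -0.30471$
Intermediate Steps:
$S{\left(H,l \right)} = 24 + l$ ($S{\left(H,l \right)} = l + 24 = 24 + l$)
$\frac{1251 + S{\left(9,70 \right)}}{-565 - 3849} = \frac{1251 + \left(24 + 70\right)}{-565 - 3849} = \frac{1251 + 94}{-4414} = 1345 \left(- \frac{1}{4414}\right) = - \frac{1345}{4414}$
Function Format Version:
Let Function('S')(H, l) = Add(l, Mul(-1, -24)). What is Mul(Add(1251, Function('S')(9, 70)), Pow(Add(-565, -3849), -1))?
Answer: Rational(-1345, 4414) ≈ -0.30471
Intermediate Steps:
Function('S')(H, l) = Add(24, l) (Function('S')(H, l) = Add(l, 24) = Add(24, l))
Mul(Add(1251, Function('S')(9, 70)), Pow(Add(-565, -3849), -1)) = Mul(Add(1251, Add(24, 70)), Pow(Add(-565, -3849), -1)) = Mul(Add(1251, 94), Pow(-4414, -1)) = Mul(1345, Rational(-1, 4414)) = Rational(-1345, 4414)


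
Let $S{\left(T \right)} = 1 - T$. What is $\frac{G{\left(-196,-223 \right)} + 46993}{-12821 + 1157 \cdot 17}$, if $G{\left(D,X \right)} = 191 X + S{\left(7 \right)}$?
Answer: $\frac{2197}{3424} \approx 0.64165$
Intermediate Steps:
$G{\left(D,X \right)} = -6 + 191 X$ ($G{\left(D,X \right)} = 191 X + \left(1 - 7\right) = 191 X - 6 = -6 + 191 X$)
$\frac{G{\left(-196,-223 \right)} + 46993}{-12821 + 1157 \cdot 17} = \frac{\left(-6 + 191 \left(-223\right)\right) + 46993}{-12821 + 1157 \cdot 17} = \frac{\left(-6 - 42593\right) + 46993}{-12821 + 19669} = \frac{-42599 + 46993}{6848} = 4394 \cdot \frac{1}{6848} = \frac{2197}{3424}$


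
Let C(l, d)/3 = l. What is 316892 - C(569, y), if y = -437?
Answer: 315185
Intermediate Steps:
C(l, d) = 3*l
316892 - C(569, y) = 316892 - 3*569 = 316892 - 1*1707 = 316892 - 1707 = 315185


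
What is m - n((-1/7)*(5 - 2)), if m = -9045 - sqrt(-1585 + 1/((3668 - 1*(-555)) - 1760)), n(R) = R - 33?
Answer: -63081/7 - 19*I*sqrt(26634882)/2463 ≈ -9011.6 - 39.812*I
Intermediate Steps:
n(R) = -33 + R
m = -9045 - 19*I*sqrt(26634882)/2463 (m = -9045 - sqrt(-1585 + 1/((3668 + 555) - 1760)) = -9045 - sqrt(-1585 + 1/(4223 - 1760)) = -9045 - sqrt(-1585 + 1/2463) = -9045 - sqrt(-3903854/2463) = -9045 - 19*I*sqrt(26634882)/2463 ≈ -9045.0 - 39.812*I)
m - n((-1/7)*(5 - 2)) = (-9045 - 19*I*sqrt(26634882)/2463) - (-33 + (-1/7)*(5 - 2)) = (-9045 - 19*I*sqrt(26634882)/2463) - (-33 - 1*1/7*3) = (-9045 - 19*I*sqrt(26634882)/2463) - (-33 - 1/7*3) = (-9045 - 19*I*sqrt(26634882)/2463) - (-33 - 3/7) = (-9045 - 19*I*sqrt(26634882)/2463) - 1*(-234/7) = (-9045 - 19*I*sqrt(26634882)/2463) + 234/7 = -63081/7 - 19*I*sqrt(26634882)/2463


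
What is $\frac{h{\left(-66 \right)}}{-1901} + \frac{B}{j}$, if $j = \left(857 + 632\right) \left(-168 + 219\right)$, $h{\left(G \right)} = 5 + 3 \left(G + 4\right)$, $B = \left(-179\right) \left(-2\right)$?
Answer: $\frac{14425517}{144360039} \approx 0.099927$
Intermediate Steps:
$B = 358$
$h{\left(G \right)} = 17 + 3 G$ ($h{\left(G \right)} = 5 + 3 \left(4 + G\right) = 5 + \left(12 + 3 G\right) = 17 + 3 G$)
$j = 75939$ ($j = 1489 \cdot 51 = 75939$)
$\frac{h{\left(-66 \right)}}{-1901} + \frac{B}{j} = \frac{17 + 3 \left(-66\right)}{-1901} + \frac{358}{75939} = \left(17 - 198\right) \left(- \frac{1}{1901}\right) + 358 \cdot \frac{1}{75939} = \left(-181\right) \left(- \frac{1}{1901}\right) + \frac{358}{75939} = \frac{181}{1901} + \frac{358}{75939} = \frac{14425517}{144360039}$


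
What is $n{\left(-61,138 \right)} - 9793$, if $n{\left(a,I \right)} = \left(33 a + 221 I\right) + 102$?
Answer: $18794$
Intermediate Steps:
$n{\left(a,I \right)} = 102 + 33 a + 221 I$
$n{\left(-61,138 \right)} - 9793 = \left(102 + 33 \left(-61\right) + 221 \cdot 138\right) - 9793 = \left(102 - 2013 + 30498\right) - 9793 = 28587 - 9793 = 18794$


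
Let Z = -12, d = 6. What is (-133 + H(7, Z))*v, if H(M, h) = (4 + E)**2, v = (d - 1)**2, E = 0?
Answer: -2925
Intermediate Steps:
v = 25 (v = (6 - 1)**2 = 5**2 = 25)
H(M, h) = 16 (H(M, h) = (4 + 0)**2 = 4**2 = 16)
(-133 + H(7, Z))*v = (-133 + 16)*25 = -117*25 = -2925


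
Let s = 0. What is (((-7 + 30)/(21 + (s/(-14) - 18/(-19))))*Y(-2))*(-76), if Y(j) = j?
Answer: 66424/417 ≈ 159.29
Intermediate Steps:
(((-7 + 30)/(21 + (s/(-14) - 18/(-19))))*Y(-2))*(-76) = (((-7 + 30)/(21 + (0/(-14) - 18/(-19))))*(-2))*(-76) = ((23/(21 + (0*(-1/14) - 18*(-1/19))))*(-2))*(-76) = ((23/(21 + (0 + 18/19)))*(-2))*(-76) = ((23/(21 + 18/19))*(-2))*(-76) = ((23/(417/19))*(-2))*(-76) = ((23*(19/417))*(-2))*(-76) = ((437/417)*(-2))*(-76) = -874/417*(-76) = 66424/417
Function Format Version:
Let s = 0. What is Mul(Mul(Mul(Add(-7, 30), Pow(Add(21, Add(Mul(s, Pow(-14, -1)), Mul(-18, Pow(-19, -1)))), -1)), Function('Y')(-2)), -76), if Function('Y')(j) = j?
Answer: Rational(66424, 417) ≈ 159.29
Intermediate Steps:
Mul(Mul(Mul(Add(-7, 30), Pow(Add(21, Add(Mul(s, Pow(-14, -1)), Mul(-18, Pow(-19, -1)))), -1)), Function('Y')(-2)), -76) = Mul(Mul(Mul(Add(-7, 30), Pow(Add(21, Add(Mul(0, Pow(-14, -1)), Mul(-18, Pow(-19, -1)))), -1)), -2), -76) = Mul(Mul(Mul(23, Pow(Add(21, Add(Mul(0, Rational(-1, 14)), Mul(-18, Rational(-1, 19)))), -1)), -2), -76) = Mul(Mul(Mul(23, Pow(Add(21, Add(0, Rational(18, 19))), -1)), -2), -76) = Mul(Mul(Mul(23, Pow(Add(21, Rational(18, 19)), -1)), -2), -76) = Mul(Mul(Mul(23, Pow(Rational(417, 19), -1)), -2), -76) = Mul(Mul(Mul(23, Rational(19, 417)), -2), -76) = Mul(Mul(Rational(437, 417), -2), -76) = Mul(Rational(-874, 417), -76) = Rational(66424, 417)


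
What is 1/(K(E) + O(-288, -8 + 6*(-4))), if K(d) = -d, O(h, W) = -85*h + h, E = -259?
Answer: 1/24451 ≈ 4.0898e-5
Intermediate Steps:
O(h, W) = -84*h
1/(K(E) + O(-288, -8 + 6*(-4))) = 1/(-1*(-259) - 84*(-288)) = 1/(259 + 24192) = 1/24451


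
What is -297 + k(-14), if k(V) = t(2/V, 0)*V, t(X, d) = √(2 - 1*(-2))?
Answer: -325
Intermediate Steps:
t(X, d) = 2 (t(X, d) = √(2 + 2) = √4 = 2)
k(V) = 2*V
-297 + k(-14) = -297 + 2*(-14) = -297 - 28 = -325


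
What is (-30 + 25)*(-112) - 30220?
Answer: -29660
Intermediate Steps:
(-30 + 25)*(-112) - 30220 = -5*(-112) - 30220 = 560 - 30220 = -29660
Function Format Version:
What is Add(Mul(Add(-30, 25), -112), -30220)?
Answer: -29660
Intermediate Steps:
Add(Mul(Add(-30, 25), -112), -30220) = Add(Mul(-5, -112), -30220) = Add(560, -30220) = -29660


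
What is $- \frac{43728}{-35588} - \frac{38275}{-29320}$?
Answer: $\frac{132211783}{52172008} \approx 2.5342$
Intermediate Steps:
$- \frac{43728}{-35588} - \frac{38275}{-29320} = \left(-43728\right) \left(- \frac{1}{35588}\right) - - \frac{7655}{5864} = \frac{10932}{8897} + \frac{7655}{5864} = \frac{132211783}{52172008}$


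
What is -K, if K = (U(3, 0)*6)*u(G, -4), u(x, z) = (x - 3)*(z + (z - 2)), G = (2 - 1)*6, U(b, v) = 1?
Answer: 180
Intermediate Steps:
G = 6 (G = 1*6 = 6)
u(x, z) = (-3 + x)*(-2 + 2*z) (u(x, z) = (-3 + x)*(z + (-2 + z)) = (-3 + x)*(-2 + 2*z))
K = -180 (K = (1*6)*(6 - 6*(-4) - 2*6 + 2*6*(-4)) = 6*(6 + 24 - 12 - 48) = 6*(-30) = -180)
-K = -1*(-180) = 180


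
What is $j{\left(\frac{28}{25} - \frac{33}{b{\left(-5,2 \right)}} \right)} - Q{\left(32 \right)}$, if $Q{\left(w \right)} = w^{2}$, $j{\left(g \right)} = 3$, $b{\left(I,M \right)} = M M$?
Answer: $-1021$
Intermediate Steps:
$b{\left(I,M \right)} = M^{2}$
$j{\left(\frac{28}{25} - \frac{33}{b{\left(-5,2 \right)}} \right)} - Q{\left(32 \right)} = 3 - 32^{2} = 3 - 1024 = -1021$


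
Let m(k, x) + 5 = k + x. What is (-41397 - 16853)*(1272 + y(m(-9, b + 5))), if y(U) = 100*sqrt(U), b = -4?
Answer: -74094000 - 5825000*I*sqrt(13) ≈ -7.4094e+7 - 2.1002e+7*I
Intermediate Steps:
m(k, x) = -5 + k + x (m(k, x) = -5 + (k + x) = -5 + k + x)
(-41397 - 16853)*(1272 + y(m(-9, b + 5))) = (-41397 - 16853)*(1272 + 100*sqrt(-5 - 9 + (-4 + 5))) = -58250*(1272 + 100*sqrt(-5 - 9 + 1)) = -58250*(1272 + 100*sqrt(-13)) = -58250*(1272 + 100*(I*sqrt(13))) = -58250*(1272 + 100*I*sqrt(13)) = -74094000 - 5825000*I*sqrt(13)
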